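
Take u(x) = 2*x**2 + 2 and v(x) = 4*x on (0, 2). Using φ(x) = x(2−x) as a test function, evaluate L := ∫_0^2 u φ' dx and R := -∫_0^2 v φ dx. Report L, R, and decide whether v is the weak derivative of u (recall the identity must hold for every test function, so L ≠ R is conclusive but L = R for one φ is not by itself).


LHS = -16/3, RHS = -16/3. Yes, v = u' weakly.

u(x) = 2*x**2 + 2, classical derivative u'(x) = 4*x.
φ(x) = x(2−x), so φ'(x) = 2 - 2*x.
Note φ(0) = φ(2) = 0, so the boundary term u·φ vanishes.
LHS = ∫_0^2 u(x) φ'(x) dx = ∫_0^2 (-4*x^3 + 4*x^2 - 4*x + 4) dx. Term by term:
  ∫_0^2 -4*x^3 dx = -16;  ∫_0^2 4*x^2 dx = 32/3;  ∫_0^2 -4*x dx = -8;
  ∫_0^2 4 dx = 8.
Sum: -16 + 32/3 − 8 + 8 = -16/3.
So LHS = -16/3.
∫_0^2 v(x) φ(x) dx = ∫_0^2 (-4*x^3 + 8*x^2) dx. Term by term:
  ∫_0^2 -4*x^3 dx = -16;  ∫_0^2 8*x^2 dx = 64/3.
Sum: -16 + 64/3 = 16/3.
So RHS = -∫_0^2 v(x) φ(x) dx = -16/3.
LHS = RHS, so the identity holds for this test φ.
Moreover u is smooth here and v(x) = u'(x) = 4*x pointwise, so the identity holds for every test function. Hence v is the weak derivative of u.


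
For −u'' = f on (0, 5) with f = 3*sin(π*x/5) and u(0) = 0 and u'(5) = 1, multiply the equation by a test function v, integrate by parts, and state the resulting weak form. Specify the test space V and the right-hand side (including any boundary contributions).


V = {v ∈ H^1(0, 5) : v(0) = 0} (test functions vanish at x = 0 where u is specified); weak form: ∫_0^5 u'v' dx = ∫_0^5 (3*sin(π*x/5)) v dx + v(5) for all v ∈ V.

Multiply both sides by a test function v and integrate from 0 to 5:
  ∫_0^5 −u''(x) v(x) dx = ∫_0^5 f(x) v(x) dx.
Integrate the LHS by parts once:
  ∫_0^5 −u'' v dx = −[u'(x) v(x)]_0^5 + ∫_0^5 u'(x) v'(x) dx.
Thus ∫_0^5 u'(x) v'(x) dx = ∫_0^5 f(x) v(x) dx + [u'(x) v(x)]_0^5.
Choose V so that boundary terms are either known or forced to vanish.
Mixed BC: u(0) = 0 (Dirichlet) and u'(5) = 1 (Neumann). Define V = {v ∈ H^1(0, 5) : v(0) = 0}. Then [u' v]_0^5 = u'(5)·v(5) − u'(0)·0 = v(5).
Weak formulation: find u (satisfying any essential BC) such that ∫_0^5 u'(x) v'(x) dx = ∫_0^5 f v dx + v(5) for all v ∈ V (Dirichlet at 0 absorbed into V; Neumann datum at x = 5 contributes the boundary term).
Substituting f(x) = 3*sin(π*x/5), the right-hand side is ∫_0^5 (3*sin(π*x/5)) v dx + v(5).


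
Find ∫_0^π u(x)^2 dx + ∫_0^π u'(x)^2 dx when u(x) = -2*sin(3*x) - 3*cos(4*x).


||u||_{H^1(0,π)}^2 = -1224/7 + 193*π/2

u'(x) = 12*sin(4*x) - 6*cos(3*x).
Expand u² and (u')² and integrate term by term on (0, π), using: for integers n ≥ 1, ∫_0^π sin²(nx) dx = ∫_0^π cos²(nx) dx = π/2; for n ≠ n', ∫_0^π sin(nx)sin(n'x) dx = ∫_0^π cos(nx)cos(n'x) dx = 0; and by product-to-sum, ∫_0^π sin(nx)cos(n'x) dx = ½∫_0^π [sin((n+n')x) + sin((n−n')x)] dx, which is 0 when n+n' is even and 2n/(n²−n'²) when n+n' is odd (it need not vanish on (0, π)).
  u² squared terms: (-3)²·∫cos(4x)² dx = 9·π/2 = 9*π/2;  (-2)²·∫sin(3x)² dx = 4·π/2 = 2*π.
  u² cross terms: 2·(-3)·(-2)·∫cos(4x)·sin(3x) dx = 12·(-6/7) = -72/7.
  So ∫_0^π u² dx = 9*π/2 + 2*π − 72/7 = -72/7 + 13*π/2.
  (u')² squared terms: (-6)²·∫cos(3x)² dx = 36·π/2 = 18*π;  (12)²·∫sin(4x)² dx = 144·π/2 = 72*π.
  (u')² cross terms: 2·(-6)·(12)·∫cos(3x)·sin(4x) dx = -144·(8/7) = -1152/7.
  So ∫_0^π (u')² dx = 18*π + 72*π − 1152/7 = -1152/7 + 90*π.
||u||_{H^1}^2 = (-72/7 + 13*π/2) + (-1152/7 + 90*π) = -1224/7 + 193*π/2.


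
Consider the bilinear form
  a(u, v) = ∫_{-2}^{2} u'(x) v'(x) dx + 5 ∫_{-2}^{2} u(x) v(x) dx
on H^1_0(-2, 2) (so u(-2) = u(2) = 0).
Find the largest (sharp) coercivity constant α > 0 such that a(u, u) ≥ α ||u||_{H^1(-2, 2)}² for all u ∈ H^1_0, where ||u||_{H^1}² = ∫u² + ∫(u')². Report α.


α = 1

Coercivity of a(·,·) on H^1_0(-2, 2) means a(u, u) ≥ α ||u||_{H^1}² for every u ∈ H^1_0.
The interval has length L = 4, and Poincaré/coercivity depend only on L. Here a(u, u) = ∫(u')² + (5)·∫u².
Here c = 5 ≥ 1, so a(u,u) = ∫(u')² + c∫u² ≥ ∫(u')² + ∫u² = ||u||_{H^1}², i.e. α = 1 works. No larger α is possible: a(u,u) ≥ α||u||_{H^1}² means (1−α)∫(u')² ≥ (α−c)∫u², and for the modes u_n = sin(nπ(x−x₀)/L) (x₀ the left endpoint) one has ∫u_n²/∫(u_n')² = (L/(nπ))² → 0, so a(u_n,u_n)/||u_n||_{H^1}² → 1. Hence the optimal constant is α = 1.
Therefore α = 1.


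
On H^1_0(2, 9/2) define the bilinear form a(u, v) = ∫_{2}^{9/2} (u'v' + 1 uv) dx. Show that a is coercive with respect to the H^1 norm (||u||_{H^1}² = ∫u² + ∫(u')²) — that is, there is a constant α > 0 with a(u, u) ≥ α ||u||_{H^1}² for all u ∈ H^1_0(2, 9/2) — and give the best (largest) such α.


α = 1

Coercivity of a(·,·) on H^1_0(2, 9/2) means a(u, u) ≥ α ||u||_{H^1}² for every u ∈ H^1_0.
The interval has length L = 5/2, and Poincaré/coercivity depend only on L. Here a(u, u) = ∫(u')² + (1)·∫u².
Here c = 1 ≥ 1, so a(u,u) = ∫(u')² + c∫u² ≥ ∫(u')² + ∫u² = ||u||_{H^1}², i.e. α = 1 works. No larger α is possible: a(u,u) ≥ α||u||_{H^1}² means (1−α)∫(u')² ≥ (α−c)∫u², and for the modes u_n = sin(nπ(x−x₀)/L) (x₀ the left endpoint) one has ∫u_n²/∫(u_n')² = (L/(nπ))² → 0, so a(u_n,u_n)/||u_n||_{H^1}² → 1. Hence the optimal constant is α = 1.
Therefore α = 1.


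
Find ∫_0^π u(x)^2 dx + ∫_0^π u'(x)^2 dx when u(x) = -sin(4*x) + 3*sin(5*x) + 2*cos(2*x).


||u||_{H^1(0,π)}^2 = 200/7 + 271*π/2

u'(x) = -4*sin(2*x) - 4*cos(4*x) + 15*cos(5*x).
Expand u² and (u')² and integrate term by term on (0, π), using: for integers n ≥ 1, ∫_0^π sin²(nx) dx = ∫_0^π cos²(nx) dx = π/2; for n ≠ n', ∫_0^π sin(nx)sin(n'x) dx = ∫_0^π cos(nx)cos(n'x) dx = 0; and by product-to-sum, ∫_0^π sin(nx)cos(n'x) dx = ½∫_0^π [sin((n+n')x) + sin((n−n')x)] dx, which is 0 when n+n' is even and 2n/(n²−n'²) when n+n' is odd (it need not vanish on (0, π)).
  u² squared terms: (-1)²·∫sin(4x)² dx = 1·π/2 = π/2;  (2)²·∫cos(2x)² dx = 4·π/2 = 2*π;  (3)²·∫sin(5x)² dx = 9·π/2 = 9*π/2.
  u² cross terms: 2·(-1)·(2)·∫sin(4x)·cos(2x) dx = -4·(0) = 0;  2·(-1)·(3)·∫sin(4x)·sin(5x) dx = -6·(0) = 0;  2·(2)·(3)·∫cos(2x)·sin(5x) dx = 12·(10/21) = 40/7.
  So ∫_0^π u² dx = π/2 + 2*π + 9*π/2 + 0 + 0 + 40/7 = 40/7 + 7*π.
  (u')² squared terms: (-4)²·∫cos(4x)² dx = 16·π/2 = 8*π;  (-4)²·∫sin(2x)² dx = 16·π/2 = 8*π;  (15)²·∫cos(5x)² dx = 225·π/2 = 225*π/2.
  (u')² cross terms: 2·(-4)·(-4)·∫cos(4x)·sin(2x) dx = 32·(0) = 0;  2·(-4)·(15)·∫cos(4x)·cos(5x) dx = -120·(0) = 0;  2·(-4)·(15)·∫sin(2x)·cos(5x) dx = -120·(-4/21) = 160/7.
  So ∫_0^π (u')² dx = 8*π + 8*π + 225*π/2 + 0 + 0 + 160/7 = 160/7 + 257*π/2.
||u||_{H^1}^2 = (40/7 + 7*π) + (160/7 + 257*π/2) = 200/7 + 271*π/2.


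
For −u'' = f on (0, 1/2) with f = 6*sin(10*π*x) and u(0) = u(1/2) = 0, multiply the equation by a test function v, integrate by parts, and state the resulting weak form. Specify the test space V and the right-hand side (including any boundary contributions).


V = H^1_0(0, 1/2) (so v(0) = v(1/2) = 0); weak form: ∫_0^1/2 u'v' dx = ∫_0^1/2 (6*sin(10*π*x)) v dx for all v ∈ V.

Multiply both sides by a test function v and integrate from 0 to 1/2:
  ∫_0^1/2 −u''(x) v(x) dx = ∫_0^1/2 f(x) v(x) dx.
Integrate the LHS by parts once:
  ∫_0^1/2 −u'' v dx = −[u'(x) v(x)]_0^1/2 + ∫_0^1/2 u'(x) v'(x) dx.
Thus ∫_0^1/2 u'(x) v'(x) dx = ∫_0^1/2 f(x) v(x) dx + [u'(x) v(x)]_0^1/2.
Choose V so that boundary terms are either known or forced to vanish.
u is Dirichlet: u(0) = u(1/2) = 0. Let V = H^1_0(0, 1/2); then v(0) = v(1/2) = 0, and [u' v]_0^1/2 = 0.
Weak formulation: find u (satisfying any essential BC) such that ∫_0^1/2 u'(x) v'(x) dx = ∫_0^1/2 f v dx for all v ∈ V.
Substituting f(x) = 6*sin(10*π*x), the right-hand side is ∫_0^1/2 (6*sin(10*π*x)) v dx.


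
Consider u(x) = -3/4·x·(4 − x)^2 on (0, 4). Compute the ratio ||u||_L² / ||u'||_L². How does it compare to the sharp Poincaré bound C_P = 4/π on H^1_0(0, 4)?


||u||_L² / ||u'||_L² = 2*sqrt(14)/7 < C_P = 4/π.

u(x) = -3/4·x·(4 − x)^2, so u'(x) = 3*(4 - 3*x)*(x/4 - 1).
u(x) = -3/4·x·(4 − x)^2 vanishes at x = 0 and x = 4, so u ∈ H^1_0(0, 4). Differentiate via the product rule and integrate the resulting polynomials term by term.
  ∫_0^4 u² dx = ∫_0^4 (9*x^6/16 - 9*x^5 + 54*x^4 - 144*x^3 + 144*x^2) dx. Term by term:
    ∫_0^4 9*x^6/16 dx = 9216/7;  ∫_0^4 -9*x^5 dx = -6144;  ∫_0^4 54*x^4 dx = 55296/5;
    ∫_0^4 -144*x^3 dx = -9216;  ∫_0^4 144*x^2 dx = 3072.
  Sum: 9216/7 − 6144 + 55296/5 − 9216 + 3072 = 3072/35.
  ∫_0^4 (u')² dx = ∫_0^4 (81*x^4/16 - 54*x^3 + 198*x^2 - 288*x + 144) dx. Term by term:
    ∫_0^4 81*x^4/16 dx = 5184/5;  ∫_0^4 -54*x^3 dx = -3456;  ∫_0^4 198*x^2 dx = 4224;
    ∫_0^4 -288*x dx = -2304;  ∫_0^4 144 dx = 576.
  Sum: 5184/5 − 3456 + 4224 − 2304 + 576 = 384/5.
∫_0^4 u² dx = 3072/35, so ||u||_L² = 32*sqrt(105)/35.
∫_0^4 (u')² dx = 384/5, so ||u'||_L² = 8*sqrt(30)/5.
Ratio ||u||_L² / ||u'||_L² = 2*sqrt(14)/7.
Sharp Poincaré constant on H^1_0(0, 4) is C_P = L/π = 4/π, achieved by sin(π/4·x).
A polynomial bump cannot attain the sharp Poincaré constant (only the first sine eigenfunction does), so the ratio is strictly less than C_P, consistent with ||u||_L² ≤ C_P ||u'||_L².


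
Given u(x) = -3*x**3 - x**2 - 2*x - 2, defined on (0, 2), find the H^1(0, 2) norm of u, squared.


||u||_{H^1}^2 = 42496/35

The H^1 norm (squared) on an interval (0, L) is
  ||u||_{H^1}^2 = ∫_0^L u(x)^2 dx + ∫_0^L u'(x)^2 dx.
Compute u'(x) = -9*x**2 - 2*x - 2.
Then u(x)^2 = 9*x**6 + 6*x**5 + 13*x**4 + 16*x**3 + 8*x**2 + 8*x + 4 and u'(x)^2 = 81*x**4 + 36*x**3 + 40*x**2 + 8*x + 4.
Integrate each monomial from 0 to 2 using ∫_0^2 c·x^n dx = c·2^(n+1)/(n+1):
  ∫_0^2 u(x)^2 dx = ∫_0^2 (9*x^6 + 6*x^5 + 13*x^4 + 16*x^3 + 8*x^2 + 8*x + 4) dx. Term by term:
    ∫_0^2 9*x^6 dx = 1152/7;  ∫_0^2 6*x^5 dx = 64;  ∫_0^2 13*x^4 dx = 416/5;
    ∫_0^2 16*x^3 dx = 64;  ∫_0^2 8*x^2 dx = 64/3;  ∫_0^2 8*x dx = 16;
    ∫_0^2 4 dx = 8.
  Sum: 1152/7 + 64 + 416/5 + 64 + 64/3 + 16 + 8 = 44216/105.
  ∫_0^2 u'(x)^2 dx = ∫_0^2 (81*x^4 + 36*x^3 + 40*x^2 + 8*x + 4) dx. Term by term:
    ∫_0^2 81*x^4 dx = 2592/5;  ∫_0^2 36*x^3 dx = 144;  ∫_0^2 40*x^2 dx = 320/3;
    ∫_0^2 8*x dx = 16;  ∫_0^2 4 dx = 8.
  Sum: 2592/5 + 144 + 320/3 + 16 + 8 = 11896/15.
Adding: ||u||_{H^1}^2 = 44216/105 + 11896/15 = 42496/35.


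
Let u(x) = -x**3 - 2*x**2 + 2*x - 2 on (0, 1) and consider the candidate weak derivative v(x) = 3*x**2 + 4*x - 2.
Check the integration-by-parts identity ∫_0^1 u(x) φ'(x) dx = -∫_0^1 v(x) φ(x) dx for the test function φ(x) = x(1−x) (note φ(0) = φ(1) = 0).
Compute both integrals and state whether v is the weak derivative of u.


LHS = 3/20, RHS = -3/20. No, v is not the weak derivative of u.

u(x) = -x**3 - 2*x**2 + 2*x - 2, classical derivative u'(x) = -3*x**2 - 4*x + 2.
φ(x) = x(1−x), so φ'(x) = 1 - 2*x.
Note φ(0) = φ(1) = 0, so the boundary term u·φ vanishes.
LHS = ∫_0^1 u(x) φ'(x) dx = ∫_0^1 (2*x^4 + 3*x^3 - 6*x^2 + 6*x - 2) dx. Term by term:
  ∫_0^1 2*x^4 dx = 2/5;  ∫_0^1 3*x^3 dx = 3/4;  ∫_0^1 -6*x^2 dx = -2;
  ∫_0^1 6*x dx = 3;  ∫_0^1 -2 dx = -2.
Sum: 2/5 + 3/4 − 2 + 3 − 2 = 3/20.
So LHS = 3/20.
∫_0^1 v(x) φ(x) dx = ∫_0^1 (-3*x^4 - x^3 + 6*x^2 - 2*x) dx. Term by term:
  ∫_0^1 -3*x^4 dx = -3/5;  ∫_0^1 -x^3 dx = -1/4;  ∫_0^1 6*x^2 dx = 2;
  ∫_0^1 -2*x dx = -1.
Sum: -3/5 − 1/4 + 2 − 1 = 3/20.
So RHS = -∫_0^1 v(x) φ(x) dx = -3/20.
LHS − RHS = 3/10 ≠ 0, so the identity fails.
(For a valid weak derivative the identity must hold for EVERY test function, in particular this one. The failure shows v is NOT the weak derivative of u.)
Correct weak derivative would be u'(x) = -3*x**2 - 4*x + 2.


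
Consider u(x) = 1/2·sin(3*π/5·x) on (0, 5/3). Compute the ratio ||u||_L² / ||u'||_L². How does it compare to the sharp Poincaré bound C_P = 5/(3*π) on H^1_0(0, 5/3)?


||u||_L² / ||u'||_L² = 5/(3*π) = C_P.

u(x) = 1/2·sin(3*π/5·x), so u'(x) = 3*π*cos(3*π*x/5)/10.
Writing u(x) = A·sin(kπx/L) with A = 1/2 and k = 1, use ∫_0^L sin²(kπx/L) dx = L/2 and ∫_0^L cos²(kπx/L) dx = L/2.
u² = 1/4·sin²(3*π/5·x) and (u')² = 9*π^2/100·cos²(3*π/5·x), and each of sin², cos² integrates to L/2 = 5/6 over (0, 5/3).
∫_0^5/3 u² dx = 5/24, so ||u||_L² = sqrt(30)/12.
∫_0^5/3 (u')² dx = 3*π^2/40, so ||u'||_L² = sqrt(30)*π/20.
Ratio ||u||_L² / ||u'||_L² = 5/(3*π).
Sharp Poincaré constant on H^1_0(0, 5/3) is C_P = L/π = 5/(3*π), achieved by sin(3*π/5·x).
This is the k = 1 eigenfunction (up to amplitude), so the ratio equals the sharp Poincaré constant exactly.


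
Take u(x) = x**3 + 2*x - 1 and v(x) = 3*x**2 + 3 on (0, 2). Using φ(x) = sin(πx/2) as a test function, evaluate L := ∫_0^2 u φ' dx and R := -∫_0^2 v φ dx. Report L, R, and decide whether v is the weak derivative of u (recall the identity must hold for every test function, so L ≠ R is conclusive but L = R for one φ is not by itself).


LHS = -32/π + 96/π^3, RHS = -36/π + 96/π^3. No, v is not the weak derivative of u.

u(x) = x**3 + 2*x - 1, classical derivative u'(x) = 3*x**2 + 2.
φ(x) = sin(πx/2), so φ'(x) = π*cos(π*x/2)/2.
Note φ(0) = φ(2) = 0, so the boundary term u·φ vanishes.
LHS = ∫_0^2 u(x) φ'(x) dx = ∫_0^2 (π*x^3*cos(π*x/2)/2 + π*x*cos(π*x/2) - π*cos(π*x/2)/2) dx. Term by term:
  ∫_0^2 -π*cos(π*x/2)/2 dx = 0;  ∫_0^2 π*x*cos(π*x/2) dx = -8/π;  ∫_0^2 π*x^3*cos(π*x/2)/2 dx = -24/π + 96/π^3.
Sum: 0 − 8/π + -24/π + 96/π^3 = -32/π + 96/π^3.
So LHS = -32/π + 96/π^3.
∫_0^2 v(x) φ(x) dx = ∫_0^2 (3*x^2*sin(π*x/2) + 3*sin(π*x/2)) dx. Term by term:
  ∫_0^2 3*sin(π*x/2) dx = 12/π;  ∫_0^2 3*x^2*sin(π*x/2) dx = -96/π^3 + 24/π.
Sum: 12/π + -96/π^3 + 24/π = -96/π^3 + 36/π.
So RHS = -∫_0^2 v(x) φ(x) dx = -36/π + 96/π^3.
LHS − RHS = 4/π ≠ 0, so the identity fails.
(For a valid weak derivative the identity must hold for EVERY test function, in particular this one. The failure shows v is NOT the weak derivative of u.)
Correct weak derivative would be u'(x) = 3*x**2 + 2.


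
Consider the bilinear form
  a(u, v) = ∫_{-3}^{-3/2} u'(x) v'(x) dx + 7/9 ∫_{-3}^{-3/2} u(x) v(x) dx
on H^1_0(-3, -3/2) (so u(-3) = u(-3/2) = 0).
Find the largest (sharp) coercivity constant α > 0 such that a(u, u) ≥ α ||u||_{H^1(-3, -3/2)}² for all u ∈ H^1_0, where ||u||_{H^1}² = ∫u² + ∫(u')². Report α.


α = (7 + 4*π^2)/(9 + 4*π^2)

Coercivity of a(·,·) on H^1_0(-3, -3/2) means a(u, u) ≥ α ||u||_{H^1}² for every u ∈ H^1_0.
The interval has length L = 3/2, and Poincaré/coercivity depend only on L. Here a(u, u) = ∫(u')² + (7/9)·∫u².
Here 0 < c = 7/9 < 1. The condition a(u,u) ≥ α||u||_{H^1}² reads (1−α)∫(u')² ≥ (α−c)∫u². Any admissible α is ≤ 1 (rapidly oscillating u have ∫u²/∫(u')² → 0), and α = 1 would force 0 ≥ (1−c)∫u², impossible since c < 1; so 1−α > 0. By the sharp Poincaré inequality on H^1_0 of an interval of length L, ∫(u')² ≥ (π/L)²∫u² with equality for the first sine mode sin(π(x−x₀)/L) (x₀ the left endpoint), so the inequality holds for all u iff (1−α)(π/L)² ≥ α − c, i.e. α ≤ ((π/L)² + c)/((π/L)² + 1) = (1 + c(L/π)²)/(1 + (L/π)²). With (π/L)² = 4*π^2/9 and c = 7/9, the largest admissible constant is α = ((π/L)² + c)/((π/L)² + 1).
Simplifying, α = (7 + 4*π^2)/(9 + 4*π^2).


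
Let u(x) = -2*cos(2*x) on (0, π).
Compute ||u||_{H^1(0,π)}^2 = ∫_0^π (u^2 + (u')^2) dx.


||u||_{H^1(0,π)}^2 = 10*π

u'(x) = 4*sin(2*x).
Expand u² and (u')² and integrate term by term on (0, π), using: for integers n ≥ 1, ∫_0^π sin²(nx) dx = ∫_0^π cos²(nx) dx = π/2; for n ≠ n', ∫_0^π sin(nx)sin(n'x) dx = ∫_0^π cos(nx)cos(n'x) dx = 0; and by product-to-sum, ∫_0^π sin(nx)cos(n'x) dx = ½∫_0^π [sin((n+n')x) + sin((n−n')x)] dx, which is 0 when n+n' is even and 2n/(n²−n'²) when n+n' is odd (it need not vanish on (0, π)).
  u² squared terms: (-2)²·∫cos(2x)² dx = 4·π/2 = 2*π.
  So ∫_0^π u² dx = 2*π.
  (u')² squared terms: (4)²·∫sin(2x)² dx = 16·π/2 = 8*π.
  So ∫_0^π (u')² dx = 8*π.
||u||_{H^1}^2 = (2*π) + (8*π) = 10*π.


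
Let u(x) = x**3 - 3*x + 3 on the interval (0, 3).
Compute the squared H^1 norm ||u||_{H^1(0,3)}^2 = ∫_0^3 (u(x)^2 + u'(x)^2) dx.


||u||_{H^1}^2 = 33021/70

The H^1 norm (squared) on an interval (0, L) is
  ||u||_{H^1}^2 = ∫_0^L u(x)^2 dx + ∫_0^L u'(x)^2 dx.
Compute u'(x) = 3*x**2 - 3.
Then u(x)^2 = x**6 - 6*x**4 + 6*x**3 + 9*x**2 - 18*x + 9 and u'(x)^2 = 9*x**4 - 18*x**2 + 9.
Integrate each monomial from 0 to 3 using ∫_0^3 c·x^n dx = c·3^(n+1)/(n+1):
  ∫_0^3 u(x)^2 dx = ∫_0^3 (x^6 - 6*x^4 + 6*x^3 + 9*x^2 - 18*x + 9) dx. Term by term:
    ∫_0^3 x^6 dx = 2187/7;  ∫_0^3 -6*x^4 dx = -1458/5;  ∫_0^3 6*x^3 dx = 243/2;
    ∫_0^3 9*x^2 dx = 81;  ∫_0^3 -18*x dx = -81;  ∫_0^3 9 dx = 27.
  Sum: 2187/7 − 1458/5 + 243/2 + 81 − 81 + 27 = 11853/70.
  ∫_0^3 u'(x)^2 dx = ∫_0^3 (9*x^4 - 18*x^2 + 9) dx. Term by term:
    ∫_0^3 9*x^4 dx = 2187/5;  ∫_0^3 -18*x^2 dx = -162;  ∫_0^3 9 dx = 27.
  Sum: 2187/5 − 162 + 27 = 1512/5.
Adding: ||u||_{H^1}^2 = 11853/70 + 1512/5 = 33021/70.


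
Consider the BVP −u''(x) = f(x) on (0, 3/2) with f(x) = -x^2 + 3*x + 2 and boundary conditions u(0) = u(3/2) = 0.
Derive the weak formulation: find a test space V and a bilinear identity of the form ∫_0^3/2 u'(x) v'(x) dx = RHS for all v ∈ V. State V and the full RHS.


V = H^1_0(0, 3/2) (so v(0) = v(3/2) = 0); weak form: ∫_0^3/2 u'v' dx = ∫_0^3/2 (-x^2 + 3*x + 2) v dx for all v ∈ V.

Multiply both sides by a test function v and integrate from 0 to 3/2:
  ∫_0^3/2 −u''(x) v(x) dx = ∫_0^3/2 f(x) v(x) dx.
Integrate the LHS by parts once:
  ∫_0^3/2 −u'' v dx = −[u'(x) v(x)]_0^3/2 + ∫_0^3/2 u'(x) v'(x) dx.
Thus ∫_0^3/2 u'(x) v'(x) dx = ∫_0^3/2 f(x) v(x) dx + [u'(x) v(x)]_0^3/2.
Choose V so that boundary terms are either known or forced to vanish.
u is Dirichlet: u(0) = u(3/2) = 0. Let V = H^1_0(0, 3/2); then v(0) = v(3/2) = 0, and [u' v]_0^3/2 = 0.
Weak formulation: find u (satisfying any essential BC) such that ∫_0^3/2 u'(x) v'(x) dx = ∫_0^3/2 f v dx for all v ∈ V.
Substituting f(x) = -x^2 + 3*x + 2, the right-hand side is ∫_0^3/2 (-x^2 + 3*x + 2) v dx.


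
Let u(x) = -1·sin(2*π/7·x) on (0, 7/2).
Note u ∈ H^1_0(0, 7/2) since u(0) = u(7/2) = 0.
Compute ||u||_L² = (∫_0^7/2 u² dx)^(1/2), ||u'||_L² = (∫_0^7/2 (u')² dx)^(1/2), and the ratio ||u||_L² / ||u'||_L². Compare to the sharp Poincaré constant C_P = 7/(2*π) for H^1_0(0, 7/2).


||u||_L² / ||u'||_L² = 7/(2*π) = C_P.

u(x) = -1·sin(2*π/7·x), so u'(x) = -2*π*cos(2*π*x/7)/7.
Writing u(x) = A·sin(kπx/L) with A = -1 and k = 1, use ∫_0^L sin²(kπx/L) dx = L/2 and ∫_0^L cos²(kπx/L) dx = L/2.
u² = 1·sin²(2*π/7·x) and (u')² = 4*π^2/49·cos²(2*π/7·x), and each of sin², cos² integrates to L/2 = 7/4 over (0, 7/2).
∫_0^7/2 u² dx = 7/4, so ||u||_L² = sqrt(7)/2.
∫_0^7/2 (u')² dx = π^2/7, so ||u'||_L² = sqrt(7)*π/7.
Ratio ||u||_L² / ||u'||_L² = 7/(2*π).
Sharp Poincaré constant on H^1_0(0, 7/2) is C_P = L/π = 7/(2*π), achieved by sin(2*π/7·x).
This is the k = 1 eigenfunction (up to amplitude), so the ratio equals the sharp Poincaré constant exactly.


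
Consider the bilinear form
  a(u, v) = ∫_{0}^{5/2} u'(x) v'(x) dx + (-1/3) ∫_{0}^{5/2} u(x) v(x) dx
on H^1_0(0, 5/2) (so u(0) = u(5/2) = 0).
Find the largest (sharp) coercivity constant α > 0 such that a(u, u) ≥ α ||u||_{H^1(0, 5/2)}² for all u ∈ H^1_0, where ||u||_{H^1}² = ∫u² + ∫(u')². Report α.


α = (-25 + 12*π^2)/(3*(25 + 4*π^2))

Coercivity of a(·,·) on H^1_0(0, 5/2) means a(u, u) ≥ α ||u||_{H^1}² for every u ∈ H^1_0.
The interval has length L = 5/2, and Poincaré/coercivity depend only on L. Here a(u, u) = ∫(u')² + (-1/3)·∫u².
Here c = -1/3 < 0 with |c| < (π/L)² = 4*π^2/25, so coercivity still holds. The condition a(u,u) ≥ α||u||_{H^1}² reads (1−α)∫(u')² ≥ (α−c)∫u². Any admissible α is ≤ 1 (rapidly oscillating u have ∫u²/∫(u')² → 0), and α = 1 would force 0 ≥ (1−c)∫u², impossible since c < 1; so 1−α > 0. By the sharp Poincaré inequality on H^1_0 of an interval of length L, ∫(u')² ≥ (π/L)²∫u² with equality for the first sine mode sin(π(x−x₀)/L) (x₀ the left endpoint), so the inequality holds for all u iff (1−α)(π/L)² ≥ α − c, i.e. α ≤ ((π/L)² + c)/((π/L)² + 1) = (1 + c(L/π)²)/(1 + (L/π)²). (Direct route, valid since c ≤ 0: Poincaré gives c∫u² ≥ c(L/π)²∫(u')², so a(u,u) ≥ (1 + c(L/π)²)∫(u')², while ||u||_{H^1}² ≤ (1 + (L/π)²)∫(u')²; dividing yields the same α.) With (π/L)² = 4*π^2/25 and c = -1/3, the largest admissible constant is α = ((π/L)² + c)/((π/L)² + 1).
Simplifying, α = (-25 + 12*π^2)/(3*(25 + 4*π^2)).


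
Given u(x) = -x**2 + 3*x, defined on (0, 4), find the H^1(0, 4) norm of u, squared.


||u||_{H^1}^2 = 572/15

The H^1 norm (squared) on an interval (0, L) is
  ||u||_{H^1}^2 = ∫_0^L u(x)^2 dx + ∫_0^L u'(x)^2 dx.
Compute u'(x) = 3 - 2*x.
Then u(x)^2 = x**4 - 6*x**3 + 9*x**2 and u'(x)^2 = 4*x**2 - 12*x + 9.
Integrate each monomial from 0 to 4 using ∫_0^4 c·x^n dx = c·4^(n+1)/(n+1):
  ∫_0^4 u(x)^2 dx = ∫_0^4 (x^4 - 6*x^3 + 9*x^2) dx. Term by term:
    ∫_0^4 x^4 dx = 1024/5;  ∫_0^4 -6*x^3 dx = -384;  ∫_0^4 9*x^2 dx = 192.
  Sum: 1024/5 − 384 + 192 = 64/5.
  ∫_0^4 u'(x)^2 dx = ∫_0^4 (4*x^2 - 12*x + 9) dx. Term by term:
    ∫_0^4 4*x^2 dx = 256/3;  ∫_0^4 -12*x dx = -96;  ∫_0^4 9 dx = 36.
  Sum: 256/3 − 96 + 36 = 76/3.
Adding: ||u||_{H^1}^2 = 64/5 + 76/3 = 572/15.


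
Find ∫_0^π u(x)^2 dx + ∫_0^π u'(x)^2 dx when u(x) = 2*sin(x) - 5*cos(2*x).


||u||_{H^1(0,π)}^2 = 200/3 + 133*π/2

u'(x) = 10*sin(2*x) + 2*cos(x).
Expand u² and (u')² and integrate term by term on (0, π), using: for integers n ≥ 1, ∫_0^π sin²(nx) dx = ∫_0^π cos²(nx) dx = π/2; for n ≠ n', ∫_0^π sin(nx)sin(n'x) dx = ∫_0^π cos(nx)cos(n'x) dx = 0; and by product-to-sum, ∫_0^π sin(nx)cos(n'x) dx = ½∫_0^π [sin((n+n')x) + sin((n−n')x)] dx, which is 0 when n+n' is even and 2n/(n²−n'²) when n+n' is odd (it need not vanish on (0, π)).
  u² squared terms: (-5)²·∫cos(2x)² dx = 25·π/2 = 25*π/2;  (2)²·∫sin(x)² dx = 4·π/2 = 2*π.
  u² cross terms: 2·(-5)·(2)·∫cos(2x)·sin(x) dx = -20·(-2/3) = 40/3.
  So ∫_0^π u² dx = 25*π/2 + 2*π + 40/3 = 40/3 + 29*π/2.
  (u')² squared terms: (2)²·∫cos(x)² dx = 4·π/2 = 2*π;  (10)²·∫sin(2x)² dx = 100·π/2 = 50*π.
  (u')² cross terms: 2·(2)·(10)·∫cos(x)·sin(2x) dx = 40·(4/3) = 160/3.
  So ∫_0^π (u')² dx = 2*π + 50*π + 160/3 = 160/3 + 52*π.
||u||_{H^1}^2 = (40/3 + 29*π/2) + (160/3 + 52*π) = 200/3 + 133*π/2.


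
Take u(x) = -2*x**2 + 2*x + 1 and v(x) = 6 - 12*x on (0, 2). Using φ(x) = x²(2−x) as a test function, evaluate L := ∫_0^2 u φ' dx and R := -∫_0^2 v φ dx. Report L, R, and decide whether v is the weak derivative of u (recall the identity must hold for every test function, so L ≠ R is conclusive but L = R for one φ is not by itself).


LHS = 56/15, RHS = 56/5. No, v is not the weak derivative of u.

u(x) = -2*x**2 + 2*x + 1, classical derivative u'(x) = 2 - 4*x.
φ(x) = x²(2−x), so φ'(x) = x*(4 - 3*x).
Note φ(0) = φ(2) = 0, so the boundary term u·φ vanishes.
LHS = ∫_0^2 u(x) φ'(x) dx = ∫_0^2 (6*x^4 - 14*x^3 + 5*x^2 + 4*x) dx. Term by term:
  ∫_0^2 6*x^4 dx = 192/5;  ∫_0^2 -14*x^3 dx = -56;  ∫_0^2 5*x^2 dx = 40/3;
  ∫_0^2 4*x dx = 8.
Sum: 192/5 − 56 + 40/3 + 8 = 56/15.
So LHS = 56/15.
∫_0^2 v(x) φ(x) dx = ∫_0^2 (12*x^4 - 30*x^3 + 12*x^2) dx. Term by term:
  ∫_0^2 12*x^4 dx = 384/5;  ∫_0^2 -30*x^3 dx = -120;  ∫_0^2 12*x^2 dx = 32.
Sum: 384/5 − 120 + 32 = -56/5.
So RHS = -∫_0^2 v(x) φ(x) dx = 56/5.
LHS − RHS = -112/15 ≠ 0, so the identity fails.
(For a valid weak derivative the identity must hold for EVERY test function, in particular this one. The failure shows v is NOT the weak derivative of u.)
Correct weak derivative would be u'(x) = 2 - 4*x.


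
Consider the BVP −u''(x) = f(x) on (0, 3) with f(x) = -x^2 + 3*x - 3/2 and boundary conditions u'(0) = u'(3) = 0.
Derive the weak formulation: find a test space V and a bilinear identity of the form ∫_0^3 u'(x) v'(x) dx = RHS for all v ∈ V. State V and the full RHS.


V = H^1(0, 3) (no boundary constraint on v; u is determined up to an additive constant); weak form: ∫_0^3 u'v' dx = ∫_0^3 (-x^2 + 3*x - 3/2) v dx for all v ∈ V.

Multiply both sides by a test function v and integrate from 0 to 3:
  ∫_0^3 −u''(x) v(x) dx = ∫_0^3 f(x) v(x) dx.
Integrate the LHS by parts once:
  ∫_0^3 −u'' v dx = −[u'(x) v(x)]_0^3 + ∫_0^3 u'(x) v'(x) dx.
Thus ∫_0^3 u'(x) v'(x) dx = ∫_0^3 f(x) v(x) dx + [u'(x) v(x)]_0^3.
Choose V so that boundary terms are either known or forced to vanish.
u has homogeneous Neumann: u'(0) = u'(3) = 0. So [u' v]_0^3 = 0·v(3) − 0·v(0) = 0 for any v; take V = H^1(0, 3).
Weak formulation: find u (satisfying any essential BC) such that ∫_0^3 u'(x) v'(x) dx = ∫_0^3 f v dx for all v ∈ V (homogeneous Neumann, so boundary terms vanish).
Substituting f(x) = -x^2 + 3*x - 3/2, the right-hand side is ∫_0^3 (-x^2 + 3*x - 3/2) v dx.
Compatibility check (pure Neumann): taking v ≡ 1 ∈ V gives 0 = ∫_0^3 f dx + (0) − (0), i.e. ∫_0^3 f dx must equal u'(0) − u'(3) = 0. Indeed ∫_0^3 (-x^2 + 3*x - 3/2) dx = 0, so the data are compatible. The solution is then unique only up to an additive constant (fix it e.g. by requiring ∫_0^3 u dx = 0).


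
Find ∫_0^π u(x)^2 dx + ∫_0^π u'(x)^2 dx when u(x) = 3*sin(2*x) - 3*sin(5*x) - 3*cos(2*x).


||u||_{H^1(0,π)}^2 = 300/7 + 162*π

u'(x) = 6*sin(2*x) + 6*cos(2*x) - 15*cos(5*x).
Expand u² and (u')² and integrate term by term on (0, π), using: for integers n ≥ 1, ∫_0^π sin²(nx) dx = ∫_0^π cos²(nx) dx = π/2; for n ≠ n', ∫_0^π sin(nx)sin(n'x) dx = ∫_0^π cos(nx)cos(n'x) dx = 0; and by product-to-sum, ∫_0^π sin(nx)cos(n'x) dx = ½∫_0^π [sin((n+n')x) + sin((n−n')x)] dx, which is 0 when n+n' is even and 2n/(n²−n'²) when n+n' is odd (it need not vanish on (0, π)).
  u² squared terms: (-3)²·∫cos(2x)² dx = 9·π/2 = 9*π/2;  (-3)²·∫sin(5x)² dx = 9·π/2 = 9*π/2;  (3)²·∫sin(2x)² dx = 9·π/2 = 9*π/2.
  u² cross terms: 2·(-3)·(-3)·∫cos(2x)·sin(5x) dx = 18·(10/21) = 60/7;  2·(-3)·(3)·∫cos(2x)·sin(2x) dx = -18·(0) = 0;  2·(-3)·(3)·∫sin(5x)·sin(2x) dx = -18·(0) = 0.
  So ∫_0^π u² dx = 9*π/2 + 9*π/2 + 9*π/2 + 60/7 + 0 + 0 = 60/7 + 27*π/2.
  (u')² squared terms: (-15)²·∫cos(5x)² dx = 225·π/2 = 225*π/2;  (6)²·∫cos(2x)² dx = 36·π/2 = 18*π;  (6)²·∫sin(2x)² dx = 36·π/2 = 18*π.
  (u')² cross terms: 2·(-15)·(6)·∫cos(5x)·cos(2x) dx = -180·(0) = 0;  2·(-15)·(6)·∫cos(5x)·sin(2x) dx = -180·(-4/21) = 240/7;  2·(6)·(6)·∫cos(2x)·sin(2x) dx = 72·(0) = 0.
  So ∫_0^π (u')² dx = 225*π/2 + 18*π + 18*π + 0 + 240/7 + 0 = 240/7 + 297*π/2.
||u||_{H^1}^2 = (60/7 + 27*π/2) + (240/7 + 297*π/2) = 300/7 + 162*π.


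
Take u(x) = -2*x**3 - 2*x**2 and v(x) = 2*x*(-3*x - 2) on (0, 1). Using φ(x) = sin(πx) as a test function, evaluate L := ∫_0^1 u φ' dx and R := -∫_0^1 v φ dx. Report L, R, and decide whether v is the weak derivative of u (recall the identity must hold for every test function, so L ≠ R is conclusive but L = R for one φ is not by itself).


LHS = -24/π^3 + 10/π, RHS = -24/π^3 + 10/π. Yes, v = u' weakly.

u(x) = -2*x**3 - 2*x**2, classical derivative u'(x) = -6*x**2 - 4*x.
φ(x) = sin(πx), so φ'(x) = π*cos(π*x).
Note φ(0) = φ(1) = 0, so the boundary term u·φ vanishes.
LHS = ∫_0^1 u(x) φ'(x) dx = ∫_0^1 (-2*π*x^3*cos(π*x) - 2*π*x^2*cos(π*x)) dx. Term by term:
  ∫_0^1 -2*π*x^2*cos(π*x) dx = 4/π;  ∫_0^1 -2*π*x^3*cos(π*x) dx = -24/π^3 + 6/π.
Sum: 4/π + -24/π^3 + 6/π = -24/π^3 + 10/π.
So LHS = -24/π^3 + 10/π.
∫_0^1 v(x) φ(x) dx = ∫_0^1 (-6*x^2*sin(π*x) - 4*x*sin(π*x)) dx. Term by term:
  ∫_0^1 -6*x^2*sin(π*x) dx = -6/π + 24/π^3;  ∫_0^1 -4*x*sin(π*x) dx = -4/π.
Sum: -6/π + 24/π^3 − 4/π = -10/π + 24/π^3.
So RHS = -∫_0^1 v(x) φ(x) dx = -24/π^3 + 10/π.
LHS = RHS, so the identity holds for this test φ.
Moreover u is smooth here and v(x) = u'(x) = -6*x**2 - 4*x pointwise, so the identity holds for every test function. Hence v is the weak derivative of u.


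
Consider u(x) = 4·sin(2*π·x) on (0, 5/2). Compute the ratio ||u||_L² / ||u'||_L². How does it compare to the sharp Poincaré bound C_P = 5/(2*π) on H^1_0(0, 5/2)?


||u||_L² / ||u'||_L² = 1/(2*π) < C_P = 5/(2*π).

u(x) = 4·sin(2*π·x), so u'(x) = 8*π*cos(2*π*x).
Writing u(x) = A·sin(kπx/L) with A = 4 and k = 5, use ∫_0^L sin²(kπx/L) dx = L/2 and ∫_0^L cos²(kπx/L) dx = L/2.
u² = 16·sin²(2*π·x) and (u')² = 64*π^2·cos²(2*π·x), and each of sin², cos² integrates to L/2 = 5/4 over (0, 5/2).
∫_0^5/2 u² dx = 20, so ||u||_L² = 2*sqrt(5).
∫_0^5/2 (u')² dx = 80*π^2, so ||u'||_L² = 4*sqrt(5)*π.
Ratio ||u||_L² / ||u'||_L² = 1/(2*π).
Sharp Poincaré constant on H^1_0(0, 5/2) is C_P = L/π = 5/(2*π), achieved by sin(2*π/5·x).
This is the k = 5 harmonic; the ratio L/(kπ) is strictly less than C_P = L/π, consistent with the sharp inequality ||u||_L² ≤ C_P ||u'||_L².


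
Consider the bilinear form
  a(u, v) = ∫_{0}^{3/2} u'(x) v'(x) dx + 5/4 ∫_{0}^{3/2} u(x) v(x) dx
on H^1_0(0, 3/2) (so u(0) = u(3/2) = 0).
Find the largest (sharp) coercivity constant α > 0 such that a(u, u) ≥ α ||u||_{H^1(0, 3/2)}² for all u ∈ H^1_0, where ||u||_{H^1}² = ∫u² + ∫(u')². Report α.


α = 1

Coercivity of a(·,·) on H^1_0(0, 3/2) means a(u, u) ≥ α ||u||_{H^1}² for every u ∈ H^1_0.
The interval has length L = 3/2, and Poincaré/coercivity depend only on L. Here a(u, u) = ∫(u')² + (5/4)·∫u².
Here c = 5/4 ≥ 1, so a(u,u) = ∫(u')² + c∫u² ≥ ∫(u')² + ∫u² = ||u||_{H^1}², i.e. α = 1 works. No larger α is possible: a(u,u) ≥ α||u||_{H^1}² means (1−α)∫(u')² ≥ (α−c)∫u², and for the modes u_n = sin(nπ(x−x₀)/L) (x₀ the left endpoint) one has ∫u_n²/∫(u_n')² = (L/(nπ))² → 0, so a(u_n,u_n)/||u_n||_{H^1}² → 1. Hence the optimal constant is α = 1.
Therefore α = 1.


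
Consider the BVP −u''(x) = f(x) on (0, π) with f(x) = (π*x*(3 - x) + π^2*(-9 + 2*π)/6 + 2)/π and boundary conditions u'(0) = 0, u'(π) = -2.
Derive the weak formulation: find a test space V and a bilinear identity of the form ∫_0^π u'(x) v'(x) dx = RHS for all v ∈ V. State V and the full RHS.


V = H^1(0, π) (v unrestricted at boundary; u is determined up to an additive constant); weak form: ∫_0^π u'v' dx = ∫_0^π ((π*x*(3 - x) + π^2*(-9 + 2*π)/6 + 2)/π) v dx − 2·v(π) for all v ∈ V.

Multiply both sides by a test function v and integrate from 0 to π:
  ∫_0^π −u''(x) v(x) dx = ∫_0^π f(x) v(x) dx.
Integrate the LHS by parts once:
  ∫_0^π −u'' v dx = −[u'(x) v(x)]_0^π + ∫_0^π u'(x) v'(x) dx.
Thus ∫_0^π u'(x) v'(x) dx = ∫_0^π f(x) v(x) dx + [u'(x) v(x)]_0^π.
Choose V so that boundary terms are either known or forced to vanish.
u has inhomogeneous Neumann u'(0) = 0, u'(π) = -2. [u' v]_0^π = (-2)·v(π) − (0)·v(0) = − 2·v(π). Take V = H^1(0, π); boundary term becomes part of RHS.
Weak formulation: find u (satisfying any essential BC) such that ∫_0^π u'(x) v'(x) dx = ∫_0^π f v dx − 2·v(π) for all v ∈ V (Neumann data are natural BCs: they enter the RHS as boundary terms).
Substituting f(x) = (π*x*(3 - x) + π^2*(-9 + 2*π)/6 + 2)/π, the right-hand side is ∫_0^π ((π*x*(3 - x) + π^2*(-9 + 2*π)/6 + 2)/π) v dx − 2·v(π).
Compatibility check (pure Neumann): taking v ≡ 1 ∈ V gives 0 = ∫_0^π f dx + (-2) − (0), i.e. ∫_0^π f dx must equal u'(0) − u'(π) = 2. Indeed ∫_0^π ((π*x*(3 - x) + π^2*(-9 + 2*π)/6 + 2)/π) dx = 2, so the data are compatible. The solution is then unique only up to an additive constant (fix it e.g. by requiring ∫_0^π u dx = 0).


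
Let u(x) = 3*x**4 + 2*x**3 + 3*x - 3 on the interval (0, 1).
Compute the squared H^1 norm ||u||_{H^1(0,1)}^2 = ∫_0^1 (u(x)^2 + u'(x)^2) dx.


||u||_{H^1}^2 = 1339/14

The H^1 norm (squared) on an interval (0, L) is
  ||u||_{H^1}^2 = ∫_0^L u(x)^2 dx + ∫_0^L u'(x)^2 dx.
Compute u'(x) = 12*x**3 + 6*x**2 + 3.
Then u(x)^2 = 9*x**8 + 12*x**7 + 4*x**6 + 18*x**5 - 6*x**4 - 12*x**3 + 9*x**2 - 18*x + 9 and u'(x)^2 = 144*x**6 + 144*x**5 + 36*x**4 + 72*x**3 + 36*x**2 + 9.
Integrate each monomial from 0 to 1 using ∫_0^1 c·x^n dx = c·1^(n+1)/(n+1):
  ∫_0^1 u(x)^2 dx = ∫_0^1 (9*x^8 + 12*x^7 + 4*x^6 + 18*x^5 - 6*x^4 - 12*x^3 + 9*x^2 - 18*x + 9) dx. Term by term:
    ∫_0^1 9*x^8 dx = 1;  ∫_0^1 12*x^7 dx = 3/2;  ∫_0^1 4*x^6 dx = 4/7;
    ∫_0^1 18*x^5 dx = 3;  ∫_0^1 -6*x^4 dx = -6/5;  ∫_0^1 -12*x^3 dx = -3;
    ∫_0^1 9*x^2 dx = 3;  ∫_0^1 -18*x dx = -9;  ∫_0^1 9 dx = 9.
  Sum: 1 + 3/2 + 4/7 + 3 − 6/5 − 3 + 3 − 9 + 9 = 341/70.
  ∫_0^1 u'(x)^2 dx = ∫_0^1 (144*x^6 + 144*x^5 + 36*x^4 + 72*x^3 + 36*x^2 + 9) dx. Term by term:
    ∫_0^1 144*x^6 dx = 144/7;  ∫_0^1 144*x^5 dx = 24;  ∫_0^1 36*x^4 dx = 36/5;
    ∫_0^1 72*x^3 dx = 18;  ∫_0^1 36*x^2 dx = 12;  ∫_0^1 9 dx = 9.
  Sum: 144/7 + 24 + 36/5 + 18 + 12 + 9 = 3177/35.
Adding: ||u||_{H^1}^2 = 341/70 + 3177/35 = 1339/14.


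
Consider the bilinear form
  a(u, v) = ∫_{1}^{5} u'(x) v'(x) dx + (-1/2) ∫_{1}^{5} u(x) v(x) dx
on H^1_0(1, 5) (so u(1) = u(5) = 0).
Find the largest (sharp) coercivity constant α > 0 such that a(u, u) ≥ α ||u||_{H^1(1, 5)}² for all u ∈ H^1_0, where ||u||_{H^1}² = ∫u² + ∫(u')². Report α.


α = (-8 + π^2)/(π^2 + 16)

Coercivity of a(·,·) on H^1_0(1, 5) means a(u, u) ≥ α ||u||_{H^1}² for every u ∈ H^1_0.
The interval has length L = 4, and Poincaré/coercivity depend only on L. Here a(u, u) = ∫(u')² + (-1/2)·∫u².
Here c = -1/2 < 0 with |c| < (π/L)² = π^2/16, so coercivity still holds. The condition a(u,u) ≥ α||u||_{H^1}² reads (1−α)∫(u')² ≥ (α−c)∫u². Any admissible α is ≤ 1 (rapidly oscillating u have ∫u²/∫(u')² → 0), and α = 1 would force 0 ≥ (1−c)∫u², impossible since c < 1; so 1−α > 0. By the sharp Poincaré inequality on H^1_0 of an interval of length L, ∫(u')² ≥ (π/L)²∫u² with equality for the first sine mode sin(π(x−x₀)/L) (x₀ the left endpoint), so the inequality holds for all u iff (1−α)(π/L)² ≥ α − c, i.e. α ≤ ((π/L)² + c)/((π/L)² + 1) = (1 + c(L/π)²)/(1 + (L/π)²). (Direct route, valid since c ≤ 0: Poincaré gives c∫u² ≥ c(L/π)²∫(u')², so a(u,u) ≥ (1 + c(L/π)²)∫(u')², while ||u||_{H^1}² ≤ (1 + (L/π)²)∫(u')²; dividing yields the same α.) With (π/L)² = π^2/16 and c = -1/2, the largest admissible constant is α = ((π/L)² + c)/((π/L)² + 1).
Simplifying, α = (-8 + π^2)/(π^2 + 16).


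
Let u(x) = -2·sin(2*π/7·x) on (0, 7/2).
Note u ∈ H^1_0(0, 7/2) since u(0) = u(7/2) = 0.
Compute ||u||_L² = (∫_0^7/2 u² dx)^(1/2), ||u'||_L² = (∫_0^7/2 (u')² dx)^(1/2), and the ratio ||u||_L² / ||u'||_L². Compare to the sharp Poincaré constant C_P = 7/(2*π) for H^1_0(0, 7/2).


||u||_L² / ||u'||_L² = 7/(2*π) = C_P.

u(x) = -2·sin(2*π/7·x), so u'(x) = -4*π*cos(2*π*x/7)/7.
Writing u(x) = A·sin(kπx/L) with A = -2 and k = 1, use ∫_0^L sin²(kπx/L) dx = L/2 and ∫_0^L cos²(kπx/L) dx = L/2.
u² = 4·sin²(2*π/7·x) and (u')² = 16*π^2/49·cos²(2*π/7·x), and each of sin², cos² integrates to L/2 = 7/4 over (0, 7/2).
∫_0^7/2 u² dx = 7, so ||u||_L² = sqrt(7).
∫_0^7/2 (u')² dx = 4*π^2/7, so ||u'||_L² = 2*sqrt(7)*π/7.
Ratio ||u||_L² / ||u'||_L² = 7/(2*π).
Sharp Poincaré constant on H^1_0(0, 7/2) is C_P = L/π = 7/(2*π), achieved by sin(2*π/7·x).
This is the k = 1 eigenfunction (up to amplitude), so the ratio equals the sharp Poincaré constant exactly.


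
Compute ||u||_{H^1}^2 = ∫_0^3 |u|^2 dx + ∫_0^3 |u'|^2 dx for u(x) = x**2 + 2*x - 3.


||u||_{H^1}^2 = 843/5

The H^1 norm (squared) on an interval (0, L) is
  ||u||_{H^1}^2 = ∫_0^L u(x)^2 dx + ∫_0^L u'(x)^2 dx.
Compute u'(x) = 2*x + 2.
Then u(x)^2 = x**4 + 4*x**3 - 2*x**2 - 12*x + 9 and u'(x)^2 = 4*x**2 + 8*x + 4.
Integrate each monomial from 0 to 3 using ∫_0^3 c·x^n dx = c·3^(n+1)/(n+1):
  ∫_0^3 u(x)^2 dx = ∫_0^3 (x^4 + 4*x^3 - 2*x^2 - 12*x + 9) dx. Term by term:
    ∫_0^3 x^4 dx = 243/5;  ∫_0^3 4*x^3 dx = 81;  ∫_0^3 -2*x^2 dx = -18;
    ∫_0^3 -12*x dx = -54;  ∫_0^3 9 dx = 27.
  Sum: 243/5 + 81 − 18 − 54 + 27 = 423/5.
  ∫_0^3 u'(x)^2 dx = ∫_0^3 (4*x^2 + 8*x + 4) dx. Term by term:
    ∫_0^3 4*x^2 dx = 36;  ∫_0^3 8*x dx = 36;  ∫_0^3 4 dx = 12.
  Sum: 36 + 36 + 12 = 84.
Adding: ||u||_{H^1}^2 = 423/5 + 84 = 843/5.


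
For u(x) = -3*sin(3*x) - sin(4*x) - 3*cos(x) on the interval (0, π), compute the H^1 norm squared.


||u||_{H^1(0,π)}^2 = 32/5 + 125*π/2

u'(x) = 3*sin(x) - 9*cos(3*x) - 4*cos(4*x).
Expand u² and (u')² and integrate term by term on (0, π), using: for integers n ≥ 1, ∫_0^π sin²(nx) dx = ∫_0^π cos²(nx) dx = π/2; for n ≠ n', ∫_0^π sin(nx)sin(n'x) dx = ∫_0^π cos(nx)cos(n'x) dx = 0; and by product-to-sum, ∫_0^π sin(nx)cos(n'x) dx = ½∫_0^π [sin((n+n')x) + sin((n−n')x)] dx, which is 0 when n+n' is even and 2n/(n²−n'²) when n+n' is odd (it need not vanish on (0, π)).
  u² squared terms: (-1)²·∫sin(4x)² dx = 1·π/2 = π/2;  (-3)²·∫cos(x)² dx = 9·π/2 = 9*π/2;  (-3)²·∫sin(3x)² dx = 9·π/2 = 9*π/2.
  u² cross terms: 2·(-1)·(-3)·∫sin(4x)·cos(x) dx = 6·(8/15) = 16/5;  2·(-1)·(-3)·∫sin(4x)·sin(3x) dx = 6·(0) = 0;  2·(-3)·(-3)·∫cos(x)·sin(3x) dx = 18·(0) = 0.
  So ∫_0^π u² dx = π/2 + 9*π/2 + 9*π/2 + 16/5 + 0 + 0 = 16/5 + 19*π/2.
  (u')² squared terms: (-9)²·∫cos(3x)² dx = 81·π/2 = 81*π/2;  (-4)²·∫cos(4x)² dx = 16·π/2 = 8*π;  (3)²·∫sin(x)² dx = 9·π/2 = 9*π/2.
  (u')² cross terms: 2·(-9)·(-4)·∫cos(3x)·cos(4x) dx = 72·(0) = 0;  2·(-9)·(3)·∫cos(3x)·sin(x) dx = -54·(0) = 0;  2·(-4)·(3)·∫cos(4x)·sin(x) dx = -24·(-2/15) = 16/5.
  So ∫_0^π (u')² dx = 81*π/2 + 8*π + 9*π/2 + 0 + 0 + 16/5 = 16/5 + 53*π.
||u||_{H^1}^2 = (16/5 + 19*π/2) + (16/5 + 53*π) = 32/5 + 125*π/2.


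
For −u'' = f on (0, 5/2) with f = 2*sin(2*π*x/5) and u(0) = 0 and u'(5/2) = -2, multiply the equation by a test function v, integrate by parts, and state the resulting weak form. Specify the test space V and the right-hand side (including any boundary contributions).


V = {v ∈ H^1(0, 5/2) : v(0) = 0} (test functions vanish at x = 0 where u is specified); weak form: ∫_0^5/2 u'v' dx = ∫_0^5/2 (2*sin(2*π*x/5)) v dx − 2·v(5/2) for all v ∈ V.

Multiply both sides by a test function v and integrate from 0 to 5/2:
  ∫_0^5/2 −u''(x) v(x) dx = ∫_0^5/2 f(x) v(x) dx.
Integrate the LHS by parts once:
  ∫_0^5/2 −u'' v dx = −[u'(x) v(x)]_0^5/2 + ∫_0^5/2 u'(x) v'(x) dx.
Thus ∫_0^5/2 u'(x) v'(x) dx = ∫_0^5/2 f(x) v(x) dx + [u'(x) v(x)]_0^5/2.
Choose V so that boundary terms are either known or forced to vanish.
Mixed BC: u(0) = 0 (Dirichlet) and u'(5/2) = -2 (Neumann). Define V = {v ∈ H^1(0, 5/2) : v(0) = 0}. Then [u' v]_0^5/2 = u'(5/2)·v(5/2) − u'(0)·0 = − 2·v(5/2).
Weak formulation: find u (satisfying any essential BC) such that ∫_0^5/2 u'(x) v'(x) dx = ∫_0^5/2 f v dx − 2·v(5/2) for all v ∈ V (Dirichlet at 0 absorbed into V; Neumann datum at x = 5/2 contributes the boundary term).
Substituting f(x) = 2*sin(2*π*x/5), the right-hand side is ∫_0^5/2 (2*sin(2*π*x/5)) v dx − 2·v(5/2).


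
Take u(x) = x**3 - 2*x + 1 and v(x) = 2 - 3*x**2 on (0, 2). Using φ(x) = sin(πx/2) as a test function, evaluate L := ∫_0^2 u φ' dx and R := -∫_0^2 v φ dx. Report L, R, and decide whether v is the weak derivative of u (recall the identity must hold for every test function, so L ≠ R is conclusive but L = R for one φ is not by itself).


LHS = -16/π + 96/π^3, RHS = -96/π^3 + 16/π. No, v is not the weak derivative of u.

u(x) = x**3 - 2*x + 1, classical derivative u'(x) = 3*x**2 - 2.
φ(x) = sin(πx/2), so φ'(x) = π*cos(π*x/2)/2.
Note φ(0) = φ(2) = 0, so the boundary term u·φ vanishes.
LHS = ∫_0^2 u(x) φ'(x) dx = ∫_0^2 (π*x^3*cos(π*x/2)/2 - π*x*cos(π*x/2) + π*cos(π*x/2)/2) dx. Term by term:
  ∫_0^2 π*cos(π*x/2)/2 dx = 0;  ∫_0^2 π*x^3*cos(π*x/2)/2 dx = -24/π + 96/π^3;  ∫_0^2 -π*x*cos(π*x/2) dx = 8/π.
Sum: 0 + -24/π + 96/π^3 + 8/π = -16/π + 96/π^3.
So LHS = -16/π + 96/π^3.
∫_0^2 v(x) φ(x) dx = ∫_0^2 (-3*x^2*sin(π*x/2) + 2*sin(π*x/2)) dx. Term by term:
  ∫_0^2 2*sin(π*x/2) dx = 8/π;  ∫_0^2 -3*x^2*sin(π*x/2) dx = -24/π + 96/π^3.
Sum: 8/π + -24/π + 96/π^3 = -16/π + 96/π^3.
So RHS = -∫_0^2 v(x) φ(x) dx = -96/π^3 + 16/π.
LHS − RHS = -32/π + 192/π^3 ≠ 0, so the identity fails.
(For a valid weak derivative the identity must hold for EVERY test function, in particular this one. The failure shows v is NOT the weak derivative of u.)
Correct weak derivative would be u'(x) = 3*x**2 - 2.
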